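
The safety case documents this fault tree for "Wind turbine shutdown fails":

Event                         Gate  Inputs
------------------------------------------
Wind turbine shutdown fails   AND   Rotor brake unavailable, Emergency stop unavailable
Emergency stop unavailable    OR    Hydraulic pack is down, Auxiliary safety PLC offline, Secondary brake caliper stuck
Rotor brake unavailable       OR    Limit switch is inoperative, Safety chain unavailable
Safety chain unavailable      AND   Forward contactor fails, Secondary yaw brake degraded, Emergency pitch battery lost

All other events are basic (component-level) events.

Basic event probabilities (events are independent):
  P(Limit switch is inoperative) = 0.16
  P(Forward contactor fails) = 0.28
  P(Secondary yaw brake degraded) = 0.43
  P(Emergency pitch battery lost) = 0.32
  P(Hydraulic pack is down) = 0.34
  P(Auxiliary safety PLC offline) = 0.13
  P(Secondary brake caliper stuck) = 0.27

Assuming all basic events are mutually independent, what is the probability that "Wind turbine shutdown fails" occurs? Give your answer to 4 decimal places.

P(Safety chain unavailable) [AND] = 0.28 × 0.43 × 0.32 = 0.038528
P(Rotor brake unavailable) [OR] = 1 − (1−0.16) × (1−0.038528) = 0.192364
P(Emergency stop unavailable) [OR] = 1 − (1−0.34) × (1−0.13) × (1−0.27) = 0.580834
P(Wind turbine shutdown fails) [AND] = 0.192364 × 0.580834 = 0.111732
Rounded to 4 decimal places: P(Wind turbine shutdown fails) ≈ 0.1117.

0.1117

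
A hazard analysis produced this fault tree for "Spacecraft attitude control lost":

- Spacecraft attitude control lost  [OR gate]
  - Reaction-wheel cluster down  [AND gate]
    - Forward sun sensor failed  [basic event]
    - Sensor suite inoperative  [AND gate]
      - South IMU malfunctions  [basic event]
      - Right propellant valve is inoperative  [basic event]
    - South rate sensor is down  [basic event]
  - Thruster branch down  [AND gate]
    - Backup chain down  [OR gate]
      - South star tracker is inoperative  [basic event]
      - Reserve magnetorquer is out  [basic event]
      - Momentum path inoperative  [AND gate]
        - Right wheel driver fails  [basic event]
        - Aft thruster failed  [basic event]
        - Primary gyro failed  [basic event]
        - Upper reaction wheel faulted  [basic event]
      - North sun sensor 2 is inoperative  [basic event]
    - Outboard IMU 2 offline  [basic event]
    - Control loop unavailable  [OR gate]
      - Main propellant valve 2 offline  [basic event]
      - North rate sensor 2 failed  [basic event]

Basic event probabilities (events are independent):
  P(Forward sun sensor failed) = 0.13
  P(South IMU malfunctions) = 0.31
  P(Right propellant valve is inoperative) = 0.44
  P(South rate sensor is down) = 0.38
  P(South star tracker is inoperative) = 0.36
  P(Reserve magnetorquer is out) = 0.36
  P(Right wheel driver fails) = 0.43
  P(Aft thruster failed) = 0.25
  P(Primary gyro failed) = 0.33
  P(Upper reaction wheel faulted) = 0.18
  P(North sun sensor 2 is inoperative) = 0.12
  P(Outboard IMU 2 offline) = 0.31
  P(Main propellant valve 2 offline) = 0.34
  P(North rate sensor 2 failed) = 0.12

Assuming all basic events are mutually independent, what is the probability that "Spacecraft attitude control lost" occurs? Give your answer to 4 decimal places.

P(Sensor suite inoperative) [AND] = 0.31 × 0.44 = 0.136400
P(Reaction-wheel cluster down) [AND] = 0.13 × 0.136400 × 0.38 = 0.006738
P(Momentum path inoperative) [AND] = 0.43 × 0.25 × 0.33 × 0.18 = 0.006386
P(Backup chain down) [OR] = 1 − (1−0.36) × (1−0.36) × (1−0.006386) × (1−0.12) = 0.641854
P(Control loop unavailable) [OR] = 1 − (1−0.34) × (1−0.12) = 0.419200
P(Thruster branch down) [AND] = 0.641854 × 0.31 × 0.419200 = 0.083410
P(Spacecraft attitude control lost) [OR] = 1 − (1−0.006738) × (1−0.083410) = 0.089586
Rounded to 4 decimal places: P(Spacecraft attitude control lost) ≈ 0.0896.

0.0896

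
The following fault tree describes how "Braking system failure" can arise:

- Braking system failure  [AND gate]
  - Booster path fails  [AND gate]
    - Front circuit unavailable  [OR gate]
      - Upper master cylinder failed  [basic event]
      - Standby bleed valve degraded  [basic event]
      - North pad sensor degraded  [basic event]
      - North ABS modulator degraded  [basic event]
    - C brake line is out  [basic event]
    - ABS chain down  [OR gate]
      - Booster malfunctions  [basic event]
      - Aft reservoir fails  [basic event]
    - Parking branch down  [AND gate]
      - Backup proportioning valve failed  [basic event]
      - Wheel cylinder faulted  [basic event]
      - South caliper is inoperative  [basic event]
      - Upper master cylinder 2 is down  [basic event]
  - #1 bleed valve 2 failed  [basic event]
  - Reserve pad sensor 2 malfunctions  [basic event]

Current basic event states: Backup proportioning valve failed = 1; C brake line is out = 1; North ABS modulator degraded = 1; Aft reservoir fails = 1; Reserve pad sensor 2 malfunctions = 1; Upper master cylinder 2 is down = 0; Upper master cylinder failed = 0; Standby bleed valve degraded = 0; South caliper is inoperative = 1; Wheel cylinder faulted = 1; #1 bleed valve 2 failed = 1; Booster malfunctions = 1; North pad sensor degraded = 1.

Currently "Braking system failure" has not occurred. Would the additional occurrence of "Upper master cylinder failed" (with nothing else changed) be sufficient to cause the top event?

Counterfactual: set "Upper master cylinder failed" to occurred.
Front circuit unavailable [OR]: Upper master cylinder failed=occurs, Standby bleed valve degraded=not, North pad sensor degraded=occurs, North ABS modulator degraded=occurs → at least one input occurs → occurs.
ABS chain down [OR]: Booster malfunctions=occurs, Aft reservoir fails=occurs → at least one input occurs → occurs.
Parking branch down [AND]: Backup proportioning valve failed=occurs, Wheel cylinder faulted=occurs, South caliper is inoperative=occurs, Upper master cylinder 2 is down=not → not all inputs occur → does not occur.
Booster path fails [AND]: Front circuit unavailable=occurs, C brake line is out=occurs, ABS chain down=occurs, Parking branch down=not → not all inputs occur → does not occur.
Braking system failure [AND]: Booster path fails=not, #1 bleed valve 2 failed=occurs, Reserve pad sensor 2 malfunctions=occurs → not all inputs occur → does not occur.

No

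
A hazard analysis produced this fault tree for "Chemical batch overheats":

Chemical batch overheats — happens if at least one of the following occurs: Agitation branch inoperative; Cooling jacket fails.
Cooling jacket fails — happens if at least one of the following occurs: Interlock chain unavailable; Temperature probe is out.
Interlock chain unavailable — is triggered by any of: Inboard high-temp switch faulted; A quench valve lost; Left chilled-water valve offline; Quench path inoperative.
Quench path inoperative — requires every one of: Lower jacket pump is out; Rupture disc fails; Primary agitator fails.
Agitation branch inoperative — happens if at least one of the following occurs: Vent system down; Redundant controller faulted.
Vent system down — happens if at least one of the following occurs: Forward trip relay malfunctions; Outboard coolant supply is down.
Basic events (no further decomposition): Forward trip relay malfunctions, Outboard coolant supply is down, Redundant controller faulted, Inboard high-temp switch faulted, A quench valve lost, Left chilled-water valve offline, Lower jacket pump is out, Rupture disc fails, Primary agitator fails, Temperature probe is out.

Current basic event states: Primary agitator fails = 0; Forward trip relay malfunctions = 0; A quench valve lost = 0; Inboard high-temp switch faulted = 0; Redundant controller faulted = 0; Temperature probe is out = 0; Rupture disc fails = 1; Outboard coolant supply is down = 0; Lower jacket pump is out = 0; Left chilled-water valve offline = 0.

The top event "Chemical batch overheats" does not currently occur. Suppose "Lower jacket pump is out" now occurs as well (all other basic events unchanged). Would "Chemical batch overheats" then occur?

No

Counterfactual: set "Lower jacket pump is out" to occurred.
Vent system down [OR]: Forward trip relay malfunctions=not, Outboard coolant supply is down=not → no input occurs → does not occur.
Agitation branch inoperative [OR]: Vent system down=not, Redundant controller faulted=not → no input occurs → does not occur.
Quench path inoperative [AND]: Lower jacket pump is out=occurs, Rupture disc fails=occurs, Primary agitator fails=not → not all inputs occur → does not occur.
Interlock chain unavailable [OR]: Inboard high-temp switch faulted=not, A quench valve lost=not, Left chilled-water valve offline=not, Quench path inoperative=not → no input occurs → does not occur.
Cooling jacket fails [OR]: Interlock chain unavailable=not, Temperature probe is out=not → no input occurs → does not occur.
Chemical batch overheats [OR]: Agitation branch inoperative=not, Cooling jacket fails=not → no input occurs → does not occur.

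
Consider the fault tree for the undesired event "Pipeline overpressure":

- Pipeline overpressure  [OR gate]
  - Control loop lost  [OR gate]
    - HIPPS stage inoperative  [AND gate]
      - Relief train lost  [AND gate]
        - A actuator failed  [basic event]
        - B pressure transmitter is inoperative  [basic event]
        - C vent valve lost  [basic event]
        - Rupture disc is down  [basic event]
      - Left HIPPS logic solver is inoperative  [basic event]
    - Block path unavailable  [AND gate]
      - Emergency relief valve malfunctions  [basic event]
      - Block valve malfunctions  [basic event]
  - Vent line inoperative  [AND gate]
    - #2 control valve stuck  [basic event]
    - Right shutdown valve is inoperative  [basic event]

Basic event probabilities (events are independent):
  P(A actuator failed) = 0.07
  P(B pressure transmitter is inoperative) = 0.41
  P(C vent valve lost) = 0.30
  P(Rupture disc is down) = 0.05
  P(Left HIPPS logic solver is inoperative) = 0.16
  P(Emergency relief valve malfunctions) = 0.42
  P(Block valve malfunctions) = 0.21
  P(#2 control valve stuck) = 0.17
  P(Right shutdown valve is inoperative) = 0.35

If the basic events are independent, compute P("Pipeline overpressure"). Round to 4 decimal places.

0.1425

P(Relief train lost) [AND] = 0.07 × 0.41 × 0.30 × 0.05 = 0.000431
P(HIPPS stage inoperative) [AND] = 0.000431 × 0.16 = 0.000069
P(Block path unavailable) [AND] = 0.42 × 0.21 = 0.088200
P(Control loop lost) [OR] = 1 − (1−0.000069) × (1−0.088200) = 0.088263
P(Vent line inoperative) [AND] = 0.17 × 0.35 = 0.059500
P(Pipeline overpressure) [OR] = 1 − (1−0.088263) × (1−0.059500) = 0.142511
Rounded to 4 decimal places: P(Pipeline overpressure) ≈ 0.1425.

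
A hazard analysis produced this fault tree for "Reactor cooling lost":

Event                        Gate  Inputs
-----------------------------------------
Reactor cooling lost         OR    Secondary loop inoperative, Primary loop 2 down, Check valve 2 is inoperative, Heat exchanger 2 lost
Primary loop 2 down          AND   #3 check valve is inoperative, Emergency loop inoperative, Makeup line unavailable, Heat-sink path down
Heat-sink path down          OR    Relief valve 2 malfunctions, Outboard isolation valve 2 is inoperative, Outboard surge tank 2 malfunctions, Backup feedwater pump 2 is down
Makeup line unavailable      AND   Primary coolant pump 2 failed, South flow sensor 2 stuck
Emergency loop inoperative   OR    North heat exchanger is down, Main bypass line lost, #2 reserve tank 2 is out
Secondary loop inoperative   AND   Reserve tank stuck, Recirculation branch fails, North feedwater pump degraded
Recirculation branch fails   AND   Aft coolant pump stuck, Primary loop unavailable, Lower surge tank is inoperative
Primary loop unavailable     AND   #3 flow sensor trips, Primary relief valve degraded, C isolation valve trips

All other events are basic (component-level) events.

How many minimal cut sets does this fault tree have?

15

Primary loop unavailable [AND]: one cut set from each child combined → 1 × 1 × 1 = 1 cut set(s).
Recirculation branch fails [AND]: one cut set from each child combined → 1 × 1 × 1 = 1 cut set(s).
Secondary loop inoperative [AND]: one cut set from each child combined → 1 × 1 × 1 = 1 cut set(s).
Emergency loop inoperative [OR]: union of children's cut sets → 3 cut set(s).
Makeup line unavailable [AND]: one cut set from each child combined → 1 × 1 = 1 cut set(s).
Heat-sink path down [OR]: union of children's cut sets → 4 cut set(s).
Primary loop 2 down [AND]: one cut set from each child combined → 1 × 3 × 1 × 4 = 12 cut set(s).
Reactor cooling lost [OR]: union of children's cut sets → 15 cut set(s).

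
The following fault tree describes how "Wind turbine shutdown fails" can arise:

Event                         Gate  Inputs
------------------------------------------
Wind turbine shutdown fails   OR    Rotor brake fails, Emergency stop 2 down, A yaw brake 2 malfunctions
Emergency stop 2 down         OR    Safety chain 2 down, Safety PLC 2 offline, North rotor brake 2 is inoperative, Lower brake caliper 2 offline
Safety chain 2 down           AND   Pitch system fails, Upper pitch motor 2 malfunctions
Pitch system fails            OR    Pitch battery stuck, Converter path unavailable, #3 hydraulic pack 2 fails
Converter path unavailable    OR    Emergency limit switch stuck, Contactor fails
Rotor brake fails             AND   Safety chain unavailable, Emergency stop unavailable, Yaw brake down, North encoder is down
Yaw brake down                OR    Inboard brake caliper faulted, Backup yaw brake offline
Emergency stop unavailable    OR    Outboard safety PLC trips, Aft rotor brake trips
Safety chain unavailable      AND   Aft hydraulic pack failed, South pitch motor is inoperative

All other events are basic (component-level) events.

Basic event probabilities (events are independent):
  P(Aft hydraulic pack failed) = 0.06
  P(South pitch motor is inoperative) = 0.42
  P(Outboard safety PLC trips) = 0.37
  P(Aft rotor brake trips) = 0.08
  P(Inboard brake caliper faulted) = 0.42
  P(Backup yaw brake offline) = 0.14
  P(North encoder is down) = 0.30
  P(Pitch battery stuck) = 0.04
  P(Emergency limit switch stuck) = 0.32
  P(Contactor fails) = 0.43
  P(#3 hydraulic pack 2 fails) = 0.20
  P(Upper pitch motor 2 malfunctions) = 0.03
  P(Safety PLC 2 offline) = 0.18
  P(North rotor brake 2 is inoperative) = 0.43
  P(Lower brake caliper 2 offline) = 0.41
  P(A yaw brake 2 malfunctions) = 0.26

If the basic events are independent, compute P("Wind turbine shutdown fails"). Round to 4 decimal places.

0.8006

P(Safety chain unavailable) [AND] = 0.06 × 0.42 = 0.025200
P(Emergency stop unavailable) [OR] = 1 − (1−0.37) × (1−0.08) = 0.420400
P(Yaw brake down) [OR] = 1 − (1−0.42) × (1−0.14) = 0.501200
P(Rotor brake fails) [AND] = 0.025200 × 0.420400 × 0.501200 × 0.30 = 0.001593
P(Converter path unavailable) [OR] = 1 − (1−0.32) × (1−0.43) = 0.612400
P(Pitch system fails) [OR] = 1 − (1−0.04) × (1−0.612400) × (1−0.20) = 0.702323
P(Safety chain 2 down) [AND] = 0.702323 × 0.03 = 0.021070
P(Emergency stop 2 down) [OR] = 1 − (1−0.021070) × (1−0.18) × (1−0.43) × (1−0.41) = 0.730044
P(Wind turbine shutdown fails) [OR] = 1 − (1−0.001593) × (1−0.730044) × (1−0.26) = 0.800551
Rounded to 4 decimal places: P(Wind turbine shutdown fails) ≈ 0.8006.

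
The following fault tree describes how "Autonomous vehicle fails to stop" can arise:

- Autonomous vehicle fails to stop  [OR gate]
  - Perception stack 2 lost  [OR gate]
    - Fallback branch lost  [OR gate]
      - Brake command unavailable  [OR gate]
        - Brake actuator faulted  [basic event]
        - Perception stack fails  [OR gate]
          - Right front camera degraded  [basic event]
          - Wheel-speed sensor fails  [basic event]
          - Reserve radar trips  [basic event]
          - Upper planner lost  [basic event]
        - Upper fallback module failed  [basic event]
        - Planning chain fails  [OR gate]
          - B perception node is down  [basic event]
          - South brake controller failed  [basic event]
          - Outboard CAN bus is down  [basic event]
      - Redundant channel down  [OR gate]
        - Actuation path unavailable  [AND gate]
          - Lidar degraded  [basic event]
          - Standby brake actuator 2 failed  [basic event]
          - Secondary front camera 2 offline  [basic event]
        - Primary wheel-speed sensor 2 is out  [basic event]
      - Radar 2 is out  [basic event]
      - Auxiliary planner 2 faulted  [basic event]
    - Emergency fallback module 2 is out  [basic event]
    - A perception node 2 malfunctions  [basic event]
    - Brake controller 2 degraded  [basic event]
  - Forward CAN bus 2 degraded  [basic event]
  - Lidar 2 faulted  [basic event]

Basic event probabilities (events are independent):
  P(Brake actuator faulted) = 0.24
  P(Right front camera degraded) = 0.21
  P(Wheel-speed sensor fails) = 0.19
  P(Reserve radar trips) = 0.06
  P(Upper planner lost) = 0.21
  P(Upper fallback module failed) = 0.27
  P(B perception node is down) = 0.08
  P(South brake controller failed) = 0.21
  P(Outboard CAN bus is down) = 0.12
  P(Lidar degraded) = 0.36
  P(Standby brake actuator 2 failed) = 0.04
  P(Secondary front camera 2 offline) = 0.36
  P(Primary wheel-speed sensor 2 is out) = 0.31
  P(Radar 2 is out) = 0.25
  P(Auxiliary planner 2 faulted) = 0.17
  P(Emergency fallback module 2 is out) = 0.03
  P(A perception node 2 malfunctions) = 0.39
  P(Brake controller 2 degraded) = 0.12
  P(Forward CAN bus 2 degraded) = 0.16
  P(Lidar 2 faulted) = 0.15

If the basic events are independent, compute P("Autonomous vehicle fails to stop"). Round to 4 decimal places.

0.9732

P(Perception stack fails) [OR] = 1 − (1−0.21) × (1−0.19) × (1−0.06) × (1−0.21) = 0.524810
P(Planning chain fails) [OR] = 1 − (1−0.08) × (1−0.21) × (1−0.12) = 0.360416
P(Brake command unavailable) [OR] = 1 − (1−0.24) × (1−0.524810) × (1−0.27) × (1−0.360416) = 0.831383
P(Actuation path unavailable) [AND] = 0.36 × 0.04 × 0.36 = 0.005184
P(Redundant channel down) [OR] = 1 − (1−0.005184) × (1−0.31) = 0.313577
P(Fallback branch lost) [OR] = 1 − (1−0.831383) × (1−0.313577) × (1−0.25) × (1−0.17) = 0.927950
P(Perception stack 2 lost) [OR] = 1 − (1−0.927950) × (1−0.03) × (1−0.39) × (1−0.12) = 0.962484
P(Autonomous vehicle fails to stop) [OR] = 1 − (1−0.962484) × (1−0.16) × (1−0.15) = 0.973214
Rounded to 4 decimal places: P(Autonomous vehicle fails to stop) ≈ 0.9732.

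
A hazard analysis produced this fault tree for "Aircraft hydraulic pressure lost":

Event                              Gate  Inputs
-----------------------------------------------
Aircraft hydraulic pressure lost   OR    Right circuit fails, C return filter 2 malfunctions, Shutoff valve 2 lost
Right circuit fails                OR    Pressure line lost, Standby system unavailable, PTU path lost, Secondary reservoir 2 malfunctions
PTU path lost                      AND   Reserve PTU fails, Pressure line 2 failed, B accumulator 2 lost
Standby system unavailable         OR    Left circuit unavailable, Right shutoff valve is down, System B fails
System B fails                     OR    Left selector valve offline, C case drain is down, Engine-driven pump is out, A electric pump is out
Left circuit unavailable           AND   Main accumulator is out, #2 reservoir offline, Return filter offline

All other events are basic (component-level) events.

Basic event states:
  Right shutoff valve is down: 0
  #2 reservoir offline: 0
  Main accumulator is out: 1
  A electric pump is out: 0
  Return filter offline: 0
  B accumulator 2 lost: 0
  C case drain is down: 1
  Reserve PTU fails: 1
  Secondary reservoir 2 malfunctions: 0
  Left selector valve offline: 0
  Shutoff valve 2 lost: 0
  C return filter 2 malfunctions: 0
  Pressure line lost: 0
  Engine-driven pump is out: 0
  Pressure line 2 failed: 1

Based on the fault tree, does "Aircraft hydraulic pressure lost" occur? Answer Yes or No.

Left circuit unavailable [AND]: Main accumulator is out=occurs, #2 reservoir offline=not, Return filter offline=not → not all inputs occur → does not occur.
System B fails [OR]: Left selector valve offline=not, C case drain is down=occurs, Engine-driven pump is out=not, A electric pump is out=not → at least one input occurs → occurs.
Standby system unavailable [OR]: Left circuit unavailable=not, Right shutoff valve is down=not, System B fails=occurs → at least one input occurs → occurs.
PTU path lost [AND]: Reserve PTU fails=occurs, Pressure line 2 failed=occurs, B accumulator 2 lost=not → not all inputs occur → does not occur.
Right circuit fails [OR]: Pressure line lost=not, Standby system unavailable=occurs, PTU path lost=not, Secondary reservoir 2 malfunctions=not → at least one input occurs → occurs.
Aircraft hydraulic pressure lost [OR]: Right circuit fails=occurs, C return filter 2 malfunctions=not, Shutoff valve 2 lost=not → at least one input occurs → occurs.

Yes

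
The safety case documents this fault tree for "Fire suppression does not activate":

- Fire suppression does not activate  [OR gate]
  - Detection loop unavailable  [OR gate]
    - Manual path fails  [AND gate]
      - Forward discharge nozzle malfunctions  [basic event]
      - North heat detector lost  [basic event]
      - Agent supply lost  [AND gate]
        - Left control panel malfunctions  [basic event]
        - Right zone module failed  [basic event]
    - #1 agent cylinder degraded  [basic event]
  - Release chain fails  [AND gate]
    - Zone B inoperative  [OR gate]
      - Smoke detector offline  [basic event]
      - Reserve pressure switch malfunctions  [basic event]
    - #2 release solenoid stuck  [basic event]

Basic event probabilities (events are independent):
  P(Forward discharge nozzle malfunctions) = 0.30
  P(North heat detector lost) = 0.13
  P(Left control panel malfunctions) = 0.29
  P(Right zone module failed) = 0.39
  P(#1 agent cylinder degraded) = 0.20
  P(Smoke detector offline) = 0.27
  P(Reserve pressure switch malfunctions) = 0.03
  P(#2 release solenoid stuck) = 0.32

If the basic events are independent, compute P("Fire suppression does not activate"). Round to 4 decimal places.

0.2779

P(Agent supply lost) [AND] = 0.29 × 0.39 = 0.113100
P(Manual path fails) [AND] = 0.30 × 0.13 × 0.113100 = 0.004411
P(Detection loop unavailable) [OR] = 1 − (1−0.004411) × (1−0.20) = 0.203529
P(Zone B inoperative) [OR] = 1 − (1−0.27) × (1−0.03) = 0.291900
P(Release chain fails) [AND] = 0.291900 × 0.32 = 0.093408
P(Fire suppression does not activate) [OR] = 1 − (1−0.203529) × (1−0.093408) = 0.277926
Rounded to 4 decimal places: P(Fire suppression does not activate) ≈ 0.2779.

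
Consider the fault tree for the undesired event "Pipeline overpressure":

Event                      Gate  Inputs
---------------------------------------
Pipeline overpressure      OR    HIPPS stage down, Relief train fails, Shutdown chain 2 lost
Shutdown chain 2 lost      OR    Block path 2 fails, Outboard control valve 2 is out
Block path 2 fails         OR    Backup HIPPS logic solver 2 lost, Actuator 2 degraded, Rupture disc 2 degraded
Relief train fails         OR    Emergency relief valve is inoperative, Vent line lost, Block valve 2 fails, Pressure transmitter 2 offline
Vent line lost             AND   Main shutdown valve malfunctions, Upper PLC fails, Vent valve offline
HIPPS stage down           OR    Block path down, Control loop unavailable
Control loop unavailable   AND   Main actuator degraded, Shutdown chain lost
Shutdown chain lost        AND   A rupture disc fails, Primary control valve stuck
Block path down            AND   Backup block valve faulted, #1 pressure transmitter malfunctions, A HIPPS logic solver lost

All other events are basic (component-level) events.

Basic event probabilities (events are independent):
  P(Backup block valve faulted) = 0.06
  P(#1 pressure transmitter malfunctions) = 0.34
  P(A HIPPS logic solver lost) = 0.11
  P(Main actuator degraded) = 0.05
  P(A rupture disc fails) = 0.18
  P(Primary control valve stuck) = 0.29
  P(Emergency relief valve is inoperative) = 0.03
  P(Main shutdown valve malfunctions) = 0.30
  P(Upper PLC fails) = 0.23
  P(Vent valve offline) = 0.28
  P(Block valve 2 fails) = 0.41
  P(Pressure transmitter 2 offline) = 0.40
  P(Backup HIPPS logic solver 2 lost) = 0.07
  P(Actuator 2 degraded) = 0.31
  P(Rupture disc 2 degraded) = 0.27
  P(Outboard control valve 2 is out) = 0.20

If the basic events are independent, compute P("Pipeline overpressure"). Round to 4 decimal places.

0.8744

P(Block path down) [AND] = 0.06 × 0.34 × 0.11 = 0.002244
P(Shutdown chain lost) [AND] = 0.18 × 0.29 = 0.052200
P(Control loop unavailable) [AND] = 0.05 × 0.052200 = 0.002610
P(HIPPS stage down) [OR] = 1 − (1−0.002244) × (1−0.002610) = 0.004848
P(Vent line lost) [AND] = 0.30 × 0.23 × 0.28 = 0.019320
P(Relief train fails) [OR] = 1 − (1−0.03) × (1−0.019320) × (1−0.41) × (1−0.40) = 0.663254
P(Block path 2 fails) [OR] = 1 − (1−0.07) × (1−0.31) × (1−0.27) = 0.531559
P(Shutdown chain 2 lost) [OR] = 1 − (1−0.531559) × (1−0.20) = 0.625247
P(Pipeline overpressure) [OR] = 1 − (1−0.004848) × (1−0.663254) × (1−0.625247) = 0.874415
Rounded to 4 decimal places: P(Pipeline overpressure) ≈ 0.8744.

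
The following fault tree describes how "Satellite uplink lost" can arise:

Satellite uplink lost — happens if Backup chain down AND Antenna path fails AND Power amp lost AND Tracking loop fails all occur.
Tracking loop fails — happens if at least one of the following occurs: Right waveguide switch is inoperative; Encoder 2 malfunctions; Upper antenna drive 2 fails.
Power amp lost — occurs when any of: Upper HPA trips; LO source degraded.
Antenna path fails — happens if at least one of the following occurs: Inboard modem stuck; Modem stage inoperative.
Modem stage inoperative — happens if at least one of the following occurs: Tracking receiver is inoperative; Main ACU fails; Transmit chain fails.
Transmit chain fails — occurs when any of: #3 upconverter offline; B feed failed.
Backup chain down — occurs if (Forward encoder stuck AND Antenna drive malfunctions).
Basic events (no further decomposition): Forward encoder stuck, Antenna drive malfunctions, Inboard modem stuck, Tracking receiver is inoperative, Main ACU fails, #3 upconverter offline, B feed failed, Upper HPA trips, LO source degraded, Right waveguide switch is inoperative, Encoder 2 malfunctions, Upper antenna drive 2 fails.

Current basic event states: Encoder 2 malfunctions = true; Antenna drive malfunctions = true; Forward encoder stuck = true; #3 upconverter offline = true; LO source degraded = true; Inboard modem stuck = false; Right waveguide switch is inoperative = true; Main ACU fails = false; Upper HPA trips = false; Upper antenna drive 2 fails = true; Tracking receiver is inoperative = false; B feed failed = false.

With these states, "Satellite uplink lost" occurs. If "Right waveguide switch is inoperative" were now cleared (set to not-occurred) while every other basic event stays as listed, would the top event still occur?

Yes

Counterfactual: set "Right waveguide switch is inoperative" to not occurred.
Backup chain down [AND]: Forward encoder stuck=occurs, Antenna drive malfunctions=occurs → all inputs occur → occurs.
Transmit chain fails [OR]: #3 upconverter offline=occurs, B feed failed=not → at least one input occurs → occurs.
Modem stage inoperative [OR]: Tracking receiver is inoperative=not, Main ACU fails=not, Transmit chain fails=occurs → at least one input occurs → occurs.
Antenna path fails [OR]: Inboard modem stuck=not, Modem stage inoperative=occurs → at least one input occurs → occurs.
Power amp lost [OR]: Upper HPA trips=not, LO source degraded=occurs → at least one input occurs → occurs.
Tracking loop fails [OR]: Right waveguide switch is inoperative=not, Encoder 2 malfunctions=occurs, Upper antenna drive 2 fails=occurs → at least one input occurs → occurs.
Satellite uplink lost [AND]: Backup chain down=occurs, Antenna path fails=occurs, Power amp lost=occurs, Tracking loop fails=occurs → all inputs occur → occurs.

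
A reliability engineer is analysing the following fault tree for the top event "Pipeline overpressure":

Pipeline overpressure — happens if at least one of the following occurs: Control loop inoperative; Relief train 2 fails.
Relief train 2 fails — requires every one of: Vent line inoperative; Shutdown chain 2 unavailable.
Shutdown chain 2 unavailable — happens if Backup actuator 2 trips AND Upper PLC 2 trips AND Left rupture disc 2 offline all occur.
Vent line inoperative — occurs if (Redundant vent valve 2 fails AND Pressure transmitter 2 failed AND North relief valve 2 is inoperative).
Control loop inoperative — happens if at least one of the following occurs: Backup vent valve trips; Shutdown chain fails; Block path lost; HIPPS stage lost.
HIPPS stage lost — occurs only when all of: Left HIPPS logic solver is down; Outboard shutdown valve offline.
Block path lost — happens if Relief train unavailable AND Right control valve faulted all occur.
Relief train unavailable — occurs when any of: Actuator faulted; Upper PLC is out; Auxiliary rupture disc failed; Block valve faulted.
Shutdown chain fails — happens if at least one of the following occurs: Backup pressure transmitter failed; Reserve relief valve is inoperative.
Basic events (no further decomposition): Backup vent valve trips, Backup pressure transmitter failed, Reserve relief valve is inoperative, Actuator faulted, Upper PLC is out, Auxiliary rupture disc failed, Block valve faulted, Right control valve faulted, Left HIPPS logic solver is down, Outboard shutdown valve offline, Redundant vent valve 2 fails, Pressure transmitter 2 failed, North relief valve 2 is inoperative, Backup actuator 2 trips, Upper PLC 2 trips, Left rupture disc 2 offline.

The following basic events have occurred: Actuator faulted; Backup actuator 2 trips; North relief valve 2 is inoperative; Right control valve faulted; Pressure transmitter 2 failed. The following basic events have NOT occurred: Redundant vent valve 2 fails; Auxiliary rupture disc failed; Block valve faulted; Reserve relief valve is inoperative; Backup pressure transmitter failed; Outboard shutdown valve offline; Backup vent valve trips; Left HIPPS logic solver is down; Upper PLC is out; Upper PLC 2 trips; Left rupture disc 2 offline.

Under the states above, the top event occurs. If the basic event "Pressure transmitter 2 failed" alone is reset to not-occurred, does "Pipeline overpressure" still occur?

Yes

Counterfactual: set "Pressure transmitter 2 failed" to not occurred.
Shutdown chain fails [OR]: Backup pressure transmitter failed=not, Reserve relief valve is inoperative=not → no input occurs → does not occur.
Relief train unavailable [OR]: Actuator faulted=occurs, Upper PLC is out=not, Auxiliary rupture disc failed=not, Block valve faulted=not → at least one input occurs → occurs.
Block path lost [AND]: Relief train unavailable=occurs, Right control valve faulted=occurs → all inputs occur → occurs.
HIPPS stage lost [AND]: Left HIPPS logic solver is down=not, Outboard shutdown valve offline=not → not all inputs occur → does not occur.
Control loop inoperative [OR]: Backup vent valve trips=not, Shutdown chain fails=not, Block path lost=occurs, HIPPS stage lost=not → at least one input occurs → occurs.
Vent line inoperative [AND]: Redundant vent valve 2 fails=not, Pressure transmitter 2 failed=not, North relief valve 2 is inoperative=occurs → not all inputs occur → does not occur.
Shutdown chain 2 unavailable [AND]: Backup actuator 2 trips=occurs, Upper PLC 2 trips=not, Left rupture disc 2 offline=not → not all inputs occur → does not occur.
Relief train 2 fails [AND]: Vent line inoperative=not, Shutdown chain 2 unavailable=not → not all inputs occur → does not occur.
Pipeline overpressure [OR]: Control loop inoperative=occurs, Relief train 2 fails=not → at least one input occurs → occurs.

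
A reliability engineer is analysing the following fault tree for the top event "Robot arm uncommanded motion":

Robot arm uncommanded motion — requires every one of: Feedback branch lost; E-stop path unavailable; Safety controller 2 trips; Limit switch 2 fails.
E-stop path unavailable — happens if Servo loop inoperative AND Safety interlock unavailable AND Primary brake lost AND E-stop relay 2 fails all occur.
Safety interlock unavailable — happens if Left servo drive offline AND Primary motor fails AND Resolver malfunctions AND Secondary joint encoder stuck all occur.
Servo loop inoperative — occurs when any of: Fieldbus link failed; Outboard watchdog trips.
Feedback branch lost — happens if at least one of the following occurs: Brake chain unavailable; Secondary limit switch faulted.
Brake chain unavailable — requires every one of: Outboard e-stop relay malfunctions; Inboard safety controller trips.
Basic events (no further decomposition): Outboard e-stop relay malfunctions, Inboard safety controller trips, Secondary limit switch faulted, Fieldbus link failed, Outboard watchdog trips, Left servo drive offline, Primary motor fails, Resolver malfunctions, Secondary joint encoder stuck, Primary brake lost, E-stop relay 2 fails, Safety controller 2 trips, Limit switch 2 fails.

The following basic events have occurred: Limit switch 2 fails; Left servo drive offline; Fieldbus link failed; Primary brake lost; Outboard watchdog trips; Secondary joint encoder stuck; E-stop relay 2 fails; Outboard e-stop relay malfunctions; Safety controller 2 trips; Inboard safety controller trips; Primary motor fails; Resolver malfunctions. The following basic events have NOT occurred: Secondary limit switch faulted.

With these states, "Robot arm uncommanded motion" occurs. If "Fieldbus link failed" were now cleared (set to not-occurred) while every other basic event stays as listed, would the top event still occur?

Counterfactual: set "Fieldbus link failed" to not occurred.
Brake chain unavailable [AND]: Outboard e-stop relay malfunctions=occurs, Inboard safety controller trips=occurs → all inputs occur → occurs.
Feedback branch lost [OR]: Brake chain unavailable=occurs, Secondary limit switch faulted=not → at least one input occurs → occurs.
Servo loop inoperative [OR]: Fieldbus link failed=not, Outboard watchdog trips=occurs → at least one input occurs → occurs.
Safety interlock unavailable [AND]: Left servo drive offline=occurs, Primary motor fails=occurs, Resolver malfunctions=occurs, Secondary joint encoder stuck=occurs → all inputs occur → occurs.
E-stop path unavailable [AND]: Servo loop inoperative=occurs, Safety interlock unavailable=occurs, Primary brake lost=occurs, E-stop relay 2 fails=occurs → all inputs occur → occurs.
Robot arm uncommanded motion [AND]: Feedback branch lost=occurs, E-stop path unavailable=occurs, Safety controller 2 trips=occurs, Limit switch 2 fails=occurs → all inputs occur → occurs.

Yes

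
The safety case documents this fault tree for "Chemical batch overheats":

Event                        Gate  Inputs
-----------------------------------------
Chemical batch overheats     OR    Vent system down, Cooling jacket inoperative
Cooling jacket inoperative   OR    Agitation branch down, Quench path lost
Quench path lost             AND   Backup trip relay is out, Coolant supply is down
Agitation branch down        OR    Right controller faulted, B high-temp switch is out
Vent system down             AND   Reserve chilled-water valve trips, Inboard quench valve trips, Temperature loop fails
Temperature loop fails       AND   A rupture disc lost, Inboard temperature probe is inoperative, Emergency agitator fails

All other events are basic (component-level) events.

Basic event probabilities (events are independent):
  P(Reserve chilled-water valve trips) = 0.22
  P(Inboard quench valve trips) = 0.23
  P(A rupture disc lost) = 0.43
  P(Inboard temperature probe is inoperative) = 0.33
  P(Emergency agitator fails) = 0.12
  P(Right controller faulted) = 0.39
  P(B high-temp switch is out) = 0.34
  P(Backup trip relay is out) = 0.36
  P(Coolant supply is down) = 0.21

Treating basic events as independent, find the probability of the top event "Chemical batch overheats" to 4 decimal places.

0.6282

P(Temperature loop fails) [AND] = 0.43 × 0.33 × 0.12 = 0.017028
P(Vent system down) [AND] = 0.22 × 0.23 × 0.017028 = 0.000862
P(Agitation branch down) [OR] = 1 − (1−0.39) × (1−0.34) = 0.597400
P(Quench path lost) [AND] = 0.36 × 0.21 = 0.075600
P(Cooling jacket inoperative) [OR] = 1 − (1−0.597400) × (1−0.075600) = 0.627837
P(Chemical batch overheats) [OR] = 1 − (1−0.000862) × (1−0.627837) = 0.628158
Rounded to 4 decimal places: P(Chemical batch overheats) ≈ 0.6282.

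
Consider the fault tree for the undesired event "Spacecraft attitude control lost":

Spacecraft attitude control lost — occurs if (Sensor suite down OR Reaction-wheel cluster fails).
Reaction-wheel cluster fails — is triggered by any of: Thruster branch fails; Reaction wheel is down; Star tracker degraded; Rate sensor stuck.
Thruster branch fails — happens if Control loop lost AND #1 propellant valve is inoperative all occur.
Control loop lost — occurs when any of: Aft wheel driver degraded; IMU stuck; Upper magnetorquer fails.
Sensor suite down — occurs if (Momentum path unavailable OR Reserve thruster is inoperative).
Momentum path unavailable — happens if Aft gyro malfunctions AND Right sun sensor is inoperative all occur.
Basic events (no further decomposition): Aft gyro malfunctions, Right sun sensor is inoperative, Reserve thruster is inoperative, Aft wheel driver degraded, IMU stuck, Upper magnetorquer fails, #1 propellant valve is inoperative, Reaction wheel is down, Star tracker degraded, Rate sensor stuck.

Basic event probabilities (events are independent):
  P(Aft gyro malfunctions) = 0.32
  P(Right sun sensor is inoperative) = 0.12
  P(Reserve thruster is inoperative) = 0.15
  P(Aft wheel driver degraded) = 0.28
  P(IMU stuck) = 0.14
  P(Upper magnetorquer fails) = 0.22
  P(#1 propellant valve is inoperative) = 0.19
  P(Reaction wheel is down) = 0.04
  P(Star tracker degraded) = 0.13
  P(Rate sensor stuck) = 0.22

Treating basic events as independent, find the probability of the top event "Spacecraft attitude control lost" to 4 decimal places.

0.5198

P(Momentum path unavailable) [AND] = 0.32 × 0.12 = 0.038400
P(Sensor suite down) [OR] = 1 − (1−0.038400) × (1−0.15) = 0.182640
P(Control loop lost) [OR] = 1 − (1−0.28) × (1−0.14) × (1−0.22) = 0.517024
P(Thruster branch fails) [AND] = 0.517024 × 0.19 = 0.098235
P(Reaction-wheel cluster fails) [OR] = 1 − (1−0.098235) × (1−0.04) × (1−0.13) × (1−0.22) = 0.412540
P(Spacecraft attitude control lost) [OR] = 1 − (1−0.182640) × (1−0.412540) = 0.519834
Rounded to 4 decimal places: P(Spacecraft attitude control lost) ≈ 0.5198.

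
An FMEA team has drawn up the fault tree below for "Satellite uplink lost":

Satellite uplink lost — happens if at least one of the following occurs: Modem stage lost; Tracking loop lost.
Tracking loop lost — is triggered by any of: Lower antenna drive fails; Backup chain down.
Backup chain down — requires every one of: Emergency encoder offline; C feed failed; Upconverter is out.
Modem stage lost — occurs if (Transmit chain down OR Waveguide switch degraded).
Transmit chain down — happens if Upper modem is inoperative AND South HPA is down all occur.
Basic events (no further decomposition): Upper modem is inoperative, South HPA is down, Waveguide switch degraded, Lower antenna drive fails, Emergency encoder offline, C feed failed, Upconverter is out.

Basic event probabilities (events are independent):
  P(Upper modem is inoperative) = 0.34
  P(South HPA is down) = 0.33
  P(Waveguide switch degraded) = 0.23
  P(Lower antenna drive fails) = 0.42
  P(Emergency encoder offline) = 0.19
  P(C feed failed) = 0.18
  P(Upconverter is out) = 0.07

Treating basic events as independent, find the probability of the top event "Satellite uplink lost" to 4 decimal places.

P(Transmit chain down) [AND] = 0.34 × 0.33 = 0.112200
P(Modem stage lost) [OR] = 1 − (1−0.112200) × (1−0.23) = 0.316394
P(Backup chain down) [AND] = 0.19 × 0.18 × 0.07 = 0.002394
P(Tracking loop lost) [OR] = 1 − (1−0.42) × (1−0.002394) = 0.421389
P(Satellite uplink lost) [OR] = 1 − (1−0.316394) × (1−0.421389) = 0.604458
Rounded to 4 decimal places: P(Satellite uplink lost) ≈ 0.6045.

0.6045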